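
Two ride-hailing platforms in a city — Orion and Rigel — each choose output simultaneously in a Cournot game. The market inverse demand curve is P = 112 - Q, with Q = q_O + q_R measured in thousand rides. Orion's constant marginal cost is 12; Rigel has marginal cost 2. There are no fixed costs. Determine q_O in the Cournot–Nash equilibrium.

Orion's profit: π_O = (112 - Q)q_O - (12q_O). Setting ∂π_O/∂q_O = 0: 100 - 2q_O - (q_R) = 0.
Rigel's first-order condition: 110 - 2q_R - (q_O) = 0.
So q_O = (100 - q_R)/2 and q_R = (110 - q_O)/2.
Substituting one into the other gives q_O = 30 and q_R = 40.

30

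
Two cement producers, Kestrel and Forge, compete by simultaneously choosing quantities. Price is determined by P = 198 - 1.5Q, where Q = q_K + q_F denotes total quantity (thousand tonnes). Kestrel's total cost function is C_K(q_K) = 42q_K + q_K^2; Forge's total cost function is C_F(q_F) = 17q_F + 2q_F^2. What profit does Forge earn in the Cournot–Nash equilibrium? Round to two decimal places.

Kestrel's profit: π_K = (198 - 1.5Q)q_K - (42q_K + q_K²). Setting ∂π_K/∂q_K = 0: 156 - 5q_K - (3/2)(q_F) = 0.
Forge's first-order condition: 181 - 7q_F - (3/2)(q_K) = 0.
So q_K = (156 - (3/2)q_F)/5 and q_F = (181 - (3/2)q_K)/7.
Solving the pair: q_K = 25.0534, q_F = 20.4885.
Price P = 198 - (3/2)·45.5420 = 129.6870.
Forge's profit: 129.6870·20.4885 - 17·20.4885 - 2·20.4885² = 1469.2323.

1469.23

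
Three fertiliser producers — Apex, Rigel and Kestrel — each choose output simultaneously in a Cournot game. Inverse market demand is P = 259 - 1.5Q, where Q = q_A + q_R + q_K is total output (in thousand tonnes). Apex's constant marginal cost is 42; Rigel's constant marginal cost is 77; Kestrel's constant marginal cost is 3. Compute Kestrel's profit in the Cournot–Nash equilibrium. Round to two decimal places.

Apex's profit: π_A = (259 - 1.5Q)q_A - (42q_A). Setting ∂π_A/∂q_A = 0: 217 - 3q_A - (3/2)(q_R + q_K) = 0.
Rigel's profit: π_R = (259 - 1.5Q)q_R - (77q_R). Setting ∂π_R/∂q_R = 0: 182 - 3q_R - (3/2)(q_A + q_K) = 0.
Kestrel's first-order condition: 256 - 3q_K - (3/2)(q_A + q_R) = 0.
Adding the 3 conditions: 655 − 3Q − 3Q = 0, i.e. Q = 655/6.
Back-substituting: q_A = (217 − 655/4)/(3/2) = 71/2, q_R = (182 − 655/4)/(3/2) = 73/6, q_K = (256 − 655/4)/(3/2) = 123/2.
Price P = 259 - (3/2)·(655/6) = 381/4.
Kestrel's profit: (381/4 - 3)·(123/2) = 5673.3750.

5673.38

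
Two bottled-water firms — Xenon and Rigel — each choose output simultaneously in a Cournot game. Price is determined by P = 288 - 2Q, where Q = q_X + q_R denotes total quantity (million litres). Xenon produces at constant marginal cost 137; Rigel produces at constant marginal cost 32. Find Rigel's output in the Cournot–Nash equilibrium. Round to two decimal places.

Xenon's profit: π_X = (288 - 2Q)q_X - (137q_X). Setting ∂π_X/∂q_X = 0: 151 - 4q_X - 2(q_R) = 0.
Rigel's first-order condition: 256 - 4q_R - 2(q_X) = 0.
So q_X = (151 - 2q_R)/4 and q_R = (256 - 2q_X)/4.
Substituting one into the other gives q_X = 23/3 and q_R = 361/6.

60.17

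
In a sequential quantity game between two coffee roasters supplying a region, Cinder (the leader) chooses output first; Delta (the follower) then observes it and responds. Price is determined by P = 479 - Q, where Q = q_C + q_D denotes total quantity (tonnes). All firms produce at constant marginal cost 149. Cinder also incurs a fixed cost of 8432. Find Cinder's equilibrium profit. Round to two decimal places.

The follower Delta best-responds to any q_C: π_D = (479 - Q)q_D - 149q_D.
∂π_D/∂q_D = 330 - q_C - 2q_D = 0 gives the reaction function q_D = (330 - q_C)/2.
The leader anticipates this reaction. Substituting into P = 479 - Q gives P = 314 - (1/2)q_C, so π_C = (314 - (1/2)q_C)q_C - 149q_C.
Leader FOC: 165 - q_C = 0, so q_C = 165.
Then q_D = (330 - 165)/2 = 165/2.
Price P = 479 - 495/2 = 463/2.
Cinder's profit: (463/2 - 149)·165 - 8432 = 5180.5000.

5180.50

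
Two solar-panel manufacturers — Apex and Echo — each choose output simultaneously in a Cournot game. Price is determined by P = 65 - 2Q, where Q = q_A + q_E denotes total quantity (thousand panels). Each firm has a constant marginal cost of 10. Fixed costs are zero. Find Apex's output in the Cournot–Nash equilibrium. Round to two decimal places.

Each firm earns π_i = (65 - 2Q)q_i - 10q_i.
Setting ∂π_i/∂q_i = 0 with rivals' quantities fixed: 55 - 4q_i - 2q_j = 0.
By symmetry each firm produces the same amount; substituting q_j = q_i yields q_i = 55/6.

9.17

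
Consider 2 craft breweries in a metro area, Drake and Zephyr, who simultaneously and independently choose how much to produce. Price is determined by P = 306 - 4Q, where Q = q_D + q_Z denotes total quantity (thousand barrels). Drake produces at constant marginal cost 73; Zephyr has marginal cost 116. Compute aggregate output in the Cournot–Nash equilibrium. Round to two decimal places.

Drake's profit: π_D = (306 - 4Q)q_D - (73q_D). Setting ∂π_D/∂q_D = 0: 233 - 8q_D - 4(q_Z) = 0.
Zephyr's first-order condition: 190 - 8q_Z - 4(q_D) = 0.
Rearranging gives the reaction functions q_D = (233 - 4q_Z)/8 and q_Z = (190 - 4q_D)/8.
Solving the pair: q_D = 23, q_Z = 49/4.
Total output Q = 23 + 49/4 = 141/4.

35.25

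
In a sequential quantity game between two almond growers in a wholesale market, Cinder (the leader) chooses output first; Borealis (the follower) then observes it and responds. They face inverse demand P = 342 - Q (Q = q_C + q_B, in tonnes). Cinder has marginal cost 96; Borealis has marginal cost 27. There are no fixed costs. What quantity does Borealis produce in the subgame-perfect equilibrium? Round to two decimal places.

113.25

Solve by backward induction. Given q_C, the follower Borealis maximises π_B = (342 - q_C - q_B)q_B - 27q_B.
∂π_B/∂q_B = 315 - q_C - 2q_B = 0 gives the reaction function q_B = (315 - q_C)/2.
The leader anticipates this reaction. Substituting into P = 342 - Q gives P = 369/2 - (1/2)q_C, so π_C = (369/2 - (1/2)q_C)q_C - 96q_C.
The leader's first-order condition 177/2 - q_C = 0 yields q_C = 177/2.
Then q_B = (315 - 177/2)/2 = 453/4.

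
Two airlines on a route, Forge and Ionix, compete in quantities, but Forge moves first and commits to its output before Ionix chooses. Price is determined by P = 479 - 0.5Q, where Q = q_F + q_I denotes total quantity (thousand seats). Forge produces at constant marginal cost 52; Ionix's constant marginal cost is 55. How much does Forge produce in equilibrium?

430

Solve by backward induction. Given q_F, the follower Ionix maximises π_I = (479 - (1/2)q_F - (1/2)q_I)q_I - 55q_I.
Follower FOC: 424 - (1/2)q_F - q_I = 0, so q_I(q_F) = (424 - (1/2)q_F).
Forge substitutes q_I(q_F) into its own profit: π_F = q_F(479 - (1/2)q_F - (424 - (1/2)q_F)/2) - 52q_F = (267 - (1/4)q_F)q_F - 52q_F.
The leader's first-order condition 215 - (1/2)q_F = 0 yields q_F = 430.
Then q_I = (424 - (1/2)·430) = 209.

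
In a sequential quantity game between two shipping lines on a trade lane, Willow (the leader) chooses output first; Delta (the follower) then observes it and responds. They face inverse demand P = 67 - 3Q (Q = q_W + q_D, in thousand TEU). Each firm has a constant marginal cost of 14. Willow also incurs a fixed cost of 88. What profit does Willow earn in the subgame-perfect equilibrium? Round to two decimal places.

29.04

Solve by backward induction. Given q_W, the follower Delta maximises π_D = (67 - 3q_W - 3q_D)q_D - 14q_D.
Setting the follower's marginal profit to zero, 53 - 3q_W - 6q_D = 0, i.e. q_D = (53 - 3q_W)/6.
Willow substitutes q_D(q_W) into its own profit: π_W = q_W(67 - 3q_W - (53 - 3q_W)/2) - 14q_W = (81/2 - (3/2)q_W)q_W - 14q_W.
Maximising: ∂π_W/∂q_W = 53/2 - 3q_W = 0, giving q_W = 53/6.
Then q_D = (53 - 3·(53/6))/6 = 53/12.
Price P = 67 - 3·(53/4) = 109/4.
Willow's profit: (109/4 - 14)·(53/6) - 88 = 697/24.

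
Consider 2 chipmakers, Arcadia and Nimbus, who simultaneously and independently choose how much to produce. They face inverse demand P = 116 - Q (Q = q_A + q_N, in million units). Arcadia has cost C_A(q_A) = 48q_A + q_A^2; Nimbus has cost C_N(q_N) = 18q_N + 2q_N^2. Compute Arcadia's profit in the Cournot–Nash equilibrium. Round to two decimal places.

363.33

Arcadia's profit: π_A = (116 - Q)q_A - (48q_A + q_A²). Setting ∂π_A/∂q_A = 0: 68 - 4q_A - (q_N) = 0.
Nimbus's first-order condition: 98 - 6q_N - (q_A) = 0.
Rearranging gives the reaction functions q_A = (68 - q_N)/4 and q_N = (98 - q_A)/6.
Substituting one into the other gives q_A = 310/23 and q_N = 324/23.
Price P = 116 - 634/23 = 88.4348.
Arcadia's profit: 88.4348·(310/23) - 48·(310/23) - (310/23)² = 363.3270.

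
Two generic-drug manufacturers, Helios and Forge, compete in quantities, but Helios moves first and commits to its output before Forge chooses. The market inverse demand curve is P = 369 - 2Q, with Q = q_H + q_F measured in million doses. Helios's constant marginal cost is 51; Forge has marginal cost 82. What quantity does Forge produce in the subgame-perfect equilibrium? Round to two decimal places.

The follower Forge best-responds to any q_H: π_F = (369 - 2Q)q_F - 82q_F.
Setting the follower's marginal profit to zero, 287 - 2q_H - 4q_F = 0, i.e. q_F = (287 - 2q_H)/4.
Helios substitutes q_F(q_H) into its own profit: π_H = q_H(369 - 2q_H - (287 - 2q_H)/2) - 51q_H = (451/2 - q_H)q_H - 51q_H.
Leader FOC: 349/2 - 2q_H = 0, so q_H = 349/4.
Then q_F = (287 - 2·(349/4))/4 = 225/8.

28.13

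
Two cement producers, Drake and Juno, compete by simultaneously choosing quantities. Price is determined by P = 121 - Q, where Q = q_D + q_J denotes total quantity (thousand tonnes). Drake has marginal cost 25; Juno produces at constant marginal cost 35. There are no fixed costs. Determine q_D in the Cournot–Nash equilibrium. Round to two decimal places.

35.33

Drake's profit: π_D = (121 - Q)q_D - (25q_D). Setting ∂π_D/∂q_D = 0: 96 - 2q_D - (q_J) = 0.
Juno's profit: π_J = (121 - Q)q_J - (35q_J). Setting ∂π_J/∂q_J = 0: 86 - 2q_J - (q_D) = 0.
Best responses: q_D = (96 - q_J)/2, q_J = (86 - q_D)/2.
Substituting one into the other gives q_D = 106/3 and q_J = 76/3.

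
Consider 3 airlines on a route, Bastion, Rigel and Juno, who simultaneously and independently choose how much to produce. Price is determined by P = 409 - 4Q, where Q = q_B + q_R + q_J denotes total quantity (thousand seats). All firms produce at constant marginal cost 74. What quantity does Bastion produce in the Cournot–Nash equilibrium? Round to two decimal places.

A representative firm's profit is π_i = q_i(409 - 4Q) - 74q_i.
First-order condition (treating rivals' output as given): 335 - 8q_i - 4·Σ_{j≠i} q_j = 0.
With identical firms every q_j equals q_i, so Σ_{j≠i} q_j = 2q_i and 335 = 16q_i, giving q_i = 335/16.

20.94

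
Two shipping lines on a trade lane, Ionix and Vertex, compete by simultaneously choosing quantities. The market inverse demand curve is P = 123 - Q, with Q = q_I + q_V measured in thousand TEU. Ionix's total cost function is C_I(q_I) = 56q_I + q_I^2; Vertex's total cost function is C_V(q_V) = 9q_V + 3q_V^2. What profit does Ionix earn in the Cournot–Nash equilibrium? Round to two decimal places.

Ionix's profit: π_I = (123 - Q)q_I - (56q_I + q_I²). Setting ∂π_I/∂q_I = 0: 67 - 4q_I - (q_V) = 0.
Vertex's profit: π_V = (123 - Q)q_V - (9q_V + 3q_V²). Setting ∂π_V/∂q_V = 0: 114 - 8q_V - (q_I) = 0.
Rearranging gives the reaction functions q_I = (67 - q_V)/4 and q_V = (114 - q_I)/8.
Substituting one into the other gives q_I = 422/31 and q_V = 389/31.
Price P = 123 - 811/31 = 96.8387.
Ionix's profit: 96.8387·(422/31) - 56·(422/31) - (422/31)² = 370.6223.

370.62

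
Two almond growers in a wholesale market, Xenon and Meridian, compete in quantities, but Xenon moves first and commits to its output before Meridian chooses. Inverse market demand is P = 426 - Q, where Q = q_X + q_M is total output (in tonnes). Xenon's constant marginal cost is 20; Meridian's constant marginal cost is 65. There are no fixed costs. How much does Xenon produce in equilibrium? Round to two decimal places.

Solve by backward induction. Given q_X, the follower Meridian maximises π_M = (426 - q_X - q_M)q_M - 65q_M.
Setting the follower's marginal profit to zero, 361 - q_X - 2q_M = 0, i.e. q_M = (361 - q_X)/2.
Xenon substitutes q_M(q_X) into its own profit: π_X = q_X(426 - q_X - (361 - q_X)/2) - 20q_X = (491/2 - (1/2)q_X)q_X - 20q_X.
Maximising: ∂π_X/∂q_X = 451/2 - q_X = 0, giving q_X = 451/2.
Then q_M = (361 - 451/2)/2 = 271/4.

225.50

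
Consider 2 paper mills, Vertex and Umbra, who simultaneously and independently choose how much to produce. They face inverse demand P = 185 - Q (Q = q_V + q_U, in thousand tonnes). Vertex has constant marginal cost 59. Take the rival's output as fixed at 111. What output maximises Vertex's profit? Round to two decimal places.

With the rival's output fixed at 111, Vertex's profit is π_V = (185 - 111 - q_V)q_V - (59q_V) = (74 - q_V)q_V - (59q_V).
∂π_V/∂q_V = 15 - 2q_V = 0, so q_V = 15/2.

7.50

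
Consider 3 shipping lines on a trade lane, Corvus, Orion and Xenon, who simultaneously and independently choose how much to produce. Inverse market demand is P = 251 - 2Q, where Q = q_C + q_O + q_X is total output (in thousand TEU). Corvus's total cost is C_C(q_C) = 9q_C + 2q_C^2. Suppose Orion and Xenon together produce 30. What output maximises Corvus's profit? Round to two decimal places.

With rivals' combined output fixed at 30, Corvus's profit is π_C = (251 - 2·30 - 2q_C)q_C - (9q_C + 2q_C²) = (191 - 2q_C)q_C - (9q_C + 2q_C²).
∂π_C/∂q_C = 182 - 8q_C = 0, so q_C = 91/4.

22.75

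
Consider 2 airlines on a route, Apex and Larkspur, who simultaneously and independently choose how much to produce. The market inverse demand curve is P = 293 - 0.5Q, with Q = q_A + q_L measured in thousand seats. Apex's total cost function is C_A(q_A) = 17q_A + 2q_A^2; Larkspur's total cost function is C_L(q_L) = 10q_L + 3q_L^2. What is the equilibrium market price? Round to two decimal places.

Apex's profit: π_A = (293 - 0.5Q)q_A - (17q_A + 2q_A²). Setting ∂π_A/∂q_A = 0: 276 - 5q_A - (1/2)(q_L) = 0.
Larkspur's profit: π_L = (293 - 0.5Q)q_L - (10q_L + 3q_L²). Setting ∂π_L/∂q_L = 0: 283 - 7q_L - (1/2)(q_A) = 0.
Rearranging gives the reaction functions q_A = (276 - (1/2)q_L)/5 and q_L = (283 - (1/2)q_A)/7.
Solving the pair: q_A = 51.5252, q_L = 36.7482.
Total output Q = 88.2734, so price P = 293 - (1/2)·88.2734 = 248.8633.

248.86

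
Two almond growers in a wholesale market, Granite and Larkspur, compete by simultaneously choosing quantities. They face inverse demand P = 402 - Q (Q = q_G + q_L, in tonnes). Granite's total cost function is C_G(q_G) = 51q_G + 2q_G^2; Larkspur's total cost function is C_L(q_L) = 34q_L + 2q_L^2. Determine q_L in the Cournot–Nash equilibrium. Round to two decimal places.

Granite's profit: π_G = (402 - Q)q_G - (51q_G + 2q_G²). Setting ∂π_G/∂q_G = 0: 351 - 6q_G - (q_L) = 0.
Larkspur's first-order condition: 368 - 6q_L - (q_G) = 0.
Best responses: q_G = (351 - q_L)/6, q_L = (368 - q_G)/6.
Substituting one into the other gives q_G = 1738/35 and q_L = 1857/35.

53.06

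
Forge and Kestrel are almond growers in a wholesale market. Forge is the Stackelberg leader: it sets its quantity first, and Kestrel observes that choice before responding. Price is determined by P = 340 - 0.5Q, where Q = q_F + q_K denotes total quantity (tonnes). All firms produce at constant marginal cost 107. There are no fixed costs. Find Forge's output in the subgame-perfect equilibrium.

Solve by backward induction. Given q_F, the follower Kestrel maximises π_K = (340 - (1/2)q_F - (1/2)q_K)q_K - 107q_K.
∂π_K/∂q_K = 233 - (1/2)q_F - q_K = 0 gives the reaction function q_K = (233 - (1/2)q_F).
The leader anticipates this reaction. Substituting into P = 340 - 0.5Q gives P = 447/2 - (1/4)q_F, so π_F = (447/2 - (1/4)q_F)q_F - 107q_F.
Leader FOC: 233/2 - (1/2)q_F = 0, so q_F = 233.
Then q_K = (233 - (1/2)·233) = 233/2.

233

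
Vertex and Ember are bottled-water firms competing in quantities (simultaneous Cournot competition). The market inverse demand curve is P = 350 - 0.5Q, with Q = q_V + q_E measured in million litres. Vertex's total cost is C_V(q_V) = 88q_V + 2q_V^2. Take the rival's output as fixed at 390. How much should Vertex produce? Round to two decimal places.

With the rival's output fixed at 390, Vertex's profit is π_V = (350 - (1/2)·390 - (1/2)q_V)q_V - (88q_V + 2q_V²) = (155 - (1/2)q_V)q_V - (88q_V + 2q_V²).
∂π_V/∂q_V = 67 - 5q_V = 0, so q_V = 67/5.

13.40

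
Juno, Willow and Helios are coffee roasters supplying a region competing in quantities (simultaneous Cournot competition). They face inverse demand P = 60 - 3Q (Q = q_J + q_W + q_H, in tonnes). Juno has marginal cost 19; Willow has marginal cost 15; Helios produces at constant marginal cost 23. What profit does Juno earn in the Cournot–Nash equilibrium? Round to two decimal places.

35.02

Juno's profit: π_J = (60 - 3Q)q_J - (19q_J). Setting ∂π_J/∂q_J = 0: 41 - 6q_J - 3(q_W + q_H) = 0.
Willow's first-order condition: 45 - 6q_W - 3(q_J + q_H) = 0.
Helios's profit: π_H = (60 - 3Q)q_H - (23q_H). Setting ∂π_H/∂q_H = 0: 37 - 6q_H - 3(q_J + q_W) = 0.
Adding the 3 first-order conditions: 123 − 12Q = 0, so Q = 41/4.
Back-substituting: q_J = (41 − 123/4)/3 = 41/12, q_W = (45 − 123/4)/3 = 19/4, q_H = (37 − 123/4)/3 = 25/12.
Price P = 60 - 3·(41/4) = 117/4.
Juno's profit: (117/4 - 19)·(41/12) = 1681/48.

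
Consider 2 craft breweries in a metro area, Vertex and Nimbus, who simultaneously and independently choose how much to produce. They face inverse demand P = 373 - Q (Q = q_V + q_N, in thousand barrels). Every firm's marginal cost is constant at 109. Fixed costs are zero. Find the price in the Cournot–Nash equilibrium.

197

Each firm earns π_i = (373 - Q)q_i - 109q_i.
Setting ∂π_i/∂q_i = 0 with rivals' quantities fixed: 264 - 2q_i - q_j = 0.
By symmetry each firm produces the same amount; substituting q_j = q_i yields q_i = 264/3 = 88.
Total output Q = 176, so price P = 373 - 176 = 197.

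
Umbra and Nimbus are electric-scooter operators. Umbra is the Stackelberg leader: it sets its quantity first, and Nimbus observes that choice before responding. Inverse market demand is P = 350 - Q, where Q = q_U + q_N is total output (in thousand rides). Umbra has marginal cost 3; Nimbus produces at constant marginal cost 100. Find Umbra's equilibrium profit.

24642

Solve by backward induction. Given q_U, the follower Nimbus maximises π_N = (350 - q_U - q_N)q_N - 100q_N.
∂π_N/∂q_N = 250 - q_U - 2q_N = 0 gives the reaction function q_N = (250 - q_U)/2.
The leader anticipates this reaction. Substituting into P = 350 - Q gives P = 225 - (1/2)q_U, so π_U = (225 - (1/2)q_U)q_U - 3q_U.
The leader's first-order condition 222 - q_U = 0 yields q_U = 222.
Then q_N = (250 - 222)/2 = 14.
Price P = 350 - 236 = 114.
Umbra's profit: (114 - 3)·222 = 24642.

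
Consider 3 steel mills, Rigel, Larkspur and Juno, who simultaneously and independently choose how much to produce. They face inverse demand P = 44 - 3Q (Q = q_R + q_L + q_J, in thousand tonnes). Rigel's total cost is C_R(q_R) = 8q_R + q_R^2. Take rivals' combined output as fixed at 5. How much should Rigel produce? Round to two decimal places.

2.63

With rivals' combined output fixed at 5, Rigel's profit is π_R = (44 - 3·5 - 3q_R)q_R - (8q_R + q_R²) = (29 - 3q_R)q_R - (8q_R + q_R²).
∂π_R/∂q_R = 21 - 8q_R = 0, so q_R = 21/8.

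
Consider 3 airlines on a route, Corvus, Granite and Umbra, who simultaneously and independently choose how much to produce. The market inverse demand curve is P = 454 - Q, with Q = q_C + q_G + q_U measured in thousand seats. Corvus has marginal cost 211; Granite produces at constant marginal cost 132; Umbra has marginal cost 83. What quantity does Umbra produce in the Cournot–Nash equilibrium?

Corvus's profit: π_C = (454 - Q)q_C - (211q_C). Setting ∂π_C/∂q_C = 0: 243 - 2q_C - (q_G + q_U) = 0.
Granite's first-order condition: 322 - 2q_G - (q_C + q_U) = 0.
Umbra's profit: π_U = (454 - Q)q_U - (83q_U). Setting ∂π_U/∂q_U = 0: 371 - 2q_U - (q_C + q_G) = 0.
Adding the 3 first-order conditions: 936 − 4Q = 0, so Q = 234.
Back-substituting: q_C = (243 − 234) = 9, q_G = (322 − 234) = 88, q_U = (371 − 234) = 137.

137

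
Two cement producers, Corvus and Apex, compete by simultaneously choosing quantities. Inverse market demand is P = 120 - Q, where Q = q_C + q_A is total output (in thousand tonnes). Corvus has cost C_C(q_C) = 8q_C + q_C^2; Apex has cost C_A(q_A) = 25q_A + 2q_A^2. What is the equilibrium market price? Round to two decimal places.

83.26

Corvus's profit: π_C = (120 - Q)q_C - (8q_C + q_C²). Setting ∂π_C/∂q_C = 0: 112 - 4q_C - (q_A) = 0.
Apex's profit: π_A = (120 - Q)q_A - (25q_A + 2q_A²). Setting ∂π_A/∂q_A = 0: 95 - 6q_A - (q_C) = 0.
So q_C = (112 - q_A)/4 and q_A = (95 - q_C)/6.
Solving the pair: q_C = 577/23, q_A = 268/23.
Total output Q = 845/23, so price P = 120 - 845/23 = 1915/23.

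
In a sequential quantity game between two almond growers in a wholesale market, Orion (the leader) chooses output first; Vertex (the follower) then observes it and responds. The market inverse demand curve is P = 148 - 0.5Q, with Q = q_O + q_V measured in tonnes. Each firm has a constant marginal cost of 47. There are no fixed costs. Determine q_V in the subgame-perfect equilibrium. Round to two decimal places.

50.50

Solve by backward induction. Given q_O, the follower Vertex maximises π_V = (148 - (1/2)q_O - (1/2)q_V)q_V - 47q_V.
Setting the follower's marginal profit to zero, 101 - (1/2)q_O - q_V = 0, i.e. q_V = (101 - (1/2)q_O).
The leader anticipates this reaction. Substituting into P = 148 - 0.5Q gives P = 195/2 - (1/4)q_O, so π_O = (195/2 - (1/4)q_O)q_O - 47q_O.
Leader FOC: 101/2 - (1/2)q_O = 0, so q_O = 101.
Then q_V = (101 - (1/2)·101) = 101/2.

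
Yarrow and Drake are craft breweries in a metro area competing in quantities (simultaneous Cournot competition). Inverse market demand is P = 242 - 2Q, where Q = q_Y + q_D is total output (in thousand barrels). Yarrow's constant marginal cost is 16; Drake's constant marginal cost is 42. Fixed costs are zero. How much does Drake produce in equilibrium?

29

Yarrow's profit: π_Y = (242 - 2Q)q_Y - (16q_Y). Setting ∂π_Y/∂q_Y = 0: 226 - 4q_Y - 2(q_D) = 0.
Drake's profit: π_D = (242 - 2Q)q_D - (42q_D). Setting ∂π_D/∂q_D = 0: 200 - 4q_D - 2(q_Y) = 0.
So q_Y = (226 - 2q_D)/4 and q_D = (200 - 2q_Y)/4.
Solving the pair: q_Y = 42, q_D = 29.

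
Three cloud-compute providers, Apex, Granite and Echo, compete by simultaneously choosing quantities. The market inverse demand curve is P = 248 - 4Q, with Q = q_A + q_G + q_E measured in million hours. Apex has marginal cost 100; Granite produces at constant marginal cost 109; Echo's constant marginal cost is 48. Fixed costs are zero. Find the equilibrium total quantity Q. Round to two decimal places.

Apex's profit: π_A = (248 - 4Q)q_A - (100q_A). Setting ∂π_A/∂q_A = 0: 148 - 8q_A - 4(q_G + q_E) = 0.
Granite's profit: π_G = (248 - 4Q)q_G - (109q_G). Setting ∂π_G/∂q_G = 0: 139 - 8q_G - 4(q_A + q_E) = 0.
Echo's profit: π_E = (248 - 4Q)q_E - (48q_E). Setting ∂π_E/∂q_E = 0: 200 - 8q_E - 4(q_A + q_G) = 0.
Adding the 3 conditions: 487 − 8Q − 8Q = 0, i.e. Q = 487/16.
Back-substituting: q_A = (148 − 487/4)/4 = 105/16, q_G = (139 − 487/4)/4 = 69/16, q_E = (200 − 487/4)/4 = 313/16.
Total output Q = 105/16 + 69/16 + 313/16 = 487/16.

30.44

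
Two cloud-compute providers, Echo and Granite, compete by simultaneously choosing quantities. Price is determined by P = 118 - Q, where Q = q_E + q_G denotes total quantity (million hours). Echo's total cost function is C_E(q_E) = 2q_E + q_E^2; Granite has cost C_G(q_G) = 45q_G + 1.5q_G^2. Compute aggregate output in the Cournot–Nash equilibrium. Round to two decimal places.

Echo's profit: π_E = (118 - Q)q_E - (2q_E + q_E²). Setting ∂π_E/∂q_E = 0: 116 - 4q_E - (q_G) = 0.
Granite's first-order condition: 73 - 5q_G - (q_E) = 0.
Best responses: q_E = (116 - q_G)/4, q_G = (73 - q_E)/5.
Solving the pair: q_E = 507/19, q_G = 176/19.
Total output Q = 507/19 + 176/19 = 683/19.

35.95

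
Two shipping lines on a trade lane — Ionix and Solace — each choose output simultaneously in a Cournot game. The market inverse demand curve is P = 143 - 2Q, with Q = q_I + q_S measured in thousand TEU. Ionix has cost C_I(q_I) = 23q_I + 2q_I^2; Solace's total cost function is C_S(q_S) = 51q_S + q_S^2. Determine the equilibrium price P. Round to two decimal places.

96.09

Ionix's profit: π_I = (143 - 2Q)q_I - (23q_I + 2q_I²). Setting ∂π_I/∂q_I = 0: 120 - 8q_I - 2(q_S) = 0.
Solace's first-order condition: 92 - 6q_S - 2(q_I) = 0.
Best responses: q_I = (120 - 2q_S)/8, q_S = (92 - 2q_I)/6.
Substituting one into the other gives q_I = 134/11 and q_S = 124/11.
Total output Q = 258/11, so price P = 143 - 2·(258/11) = 1057/11.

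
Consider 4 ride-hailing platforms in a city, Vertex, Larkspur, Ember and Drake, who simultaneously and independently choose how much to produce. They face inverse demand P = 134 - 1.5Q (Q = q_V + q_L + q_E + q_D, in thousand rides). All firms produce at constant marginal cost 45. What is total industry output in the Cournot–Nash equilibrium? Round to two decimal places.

Each firm earns π_i = (134 - 1.5Q)q_i - 45q_i.
Setting ∂π_i/∂q_i = 0 with rivals' quantities fixed: 89 - 3q_i - (3/2)·Σ_{j≠i} q_j = 0.
With identical firms every q_j equals q_i, so Σ_{j≠i} q_j = 3q_i and 89 = (15/2)q_i, giving q_i = 178/15.
Total output Q = 178/15 + 178/15 + 178/15 + 178/15 = 712/15.

47.47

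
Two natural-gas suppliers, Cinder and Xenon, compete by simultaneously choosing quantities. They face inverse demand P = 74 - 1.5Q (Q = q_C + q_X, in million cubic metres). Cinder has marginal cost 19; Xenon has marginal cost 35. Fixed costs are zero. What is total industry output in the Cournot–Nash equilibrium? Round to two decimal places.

Cinder's profit: π_C = (74 - 1.5Q)q_C - (19q_C). Setting ∂π_C/∂q_C = 0: 55 - 3q_C - (3/2)(q_X) = 0.
Xenon's first-order condition: 39 - 3q_X - (3/2)(q_C) = 0.
Rearranging gives the reaction functions q_C = (55 - (3/2)q_X)/3 and q_X = (39 - (3/2)q_C)/3.
Substituting one into the other gives q_C = 142/9 and q_X = 46/9.
Total output Q = 142/9 + 46/9 = 188/9.

20.89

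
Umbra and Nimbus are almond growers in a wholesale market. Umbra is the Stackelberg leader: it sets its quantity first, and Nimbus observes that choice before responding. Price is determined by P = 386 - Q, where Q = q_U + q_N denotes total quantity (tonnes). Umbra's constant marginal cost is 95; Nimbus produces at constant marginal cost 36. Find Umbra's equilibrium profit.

Solve by backward induction. Given q_U, the follower Nimbus maximises π_N = (386 - q_U - q_N)q_N - 36q_N.
∂π_N/∂q_N = 350 - q_U - 2q_N = 0 gives the reaction function q_N = (350 - q_U)/2.
Umbra substitutes q_N(q_U) into its own profit: π_U = q_U(386 - q_U - (350 - q_U)/2) - 95q_U = (211 - (1/2)q_U)q_U - 95q_U.
Leader FOC: 116 - q_U = 0, so q_U = 116.
Then q_N = (350 - 116)/2 = 117.
Price P = 386 - 233 = 153.
Umbra's profit: (153 - 95)·116 = 6728.

6728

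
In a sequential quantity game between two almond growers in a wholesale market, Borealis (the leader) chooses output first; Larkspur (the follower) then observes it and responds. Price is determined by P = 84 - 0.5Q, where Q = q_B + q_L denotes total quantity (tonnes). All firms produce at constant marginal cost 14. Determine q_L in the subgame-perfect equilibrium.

The follower Larkspur best-responds to any q_B: π_L = (84 - 0.5Q)q_L - 14q_L.
Setting the follower's marginal profit to zero, 70 - (1/2)q_B - q_L = 0, i.e. q_L = (70 - (1/2)q_B).
Borealis substitutes q_L(q_B) into its own profit: π_B = q_B(84 - (1/2)q_B - (70 - (1/2)q_B)/2) - 14q_B = (49 - (1/4)q_B)q_B - 14q_B.
The leader's first-order condition 35 - (1/2)q_B = 0 yields q_B = 70.
Then q_L = (70 - (1/2)·70) = 35.

35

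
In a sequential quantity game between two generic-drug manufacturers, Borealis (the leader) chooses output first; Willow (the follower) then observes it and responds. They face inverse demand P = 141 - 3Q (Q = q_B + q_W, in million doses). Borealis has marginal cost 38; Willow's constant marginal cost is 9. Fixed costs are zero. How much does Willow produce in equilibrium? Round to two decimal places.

The follower Willow best-responds to any q_B: π_W = (141 - 3Q)q_W - 9q_W.
Follower FOC: 132 - 3q_B - 6q_W = 0, so q_W(q_B) = (132 - 3q_B)/6.
Borealis substitutes q_W(q_B) into its own profit: π_B = q_B(141 - 3q_B - (132 - 3q_B)/2) - 38q_B = (75 - (3/2)q_B)q_B - 38q_B.
The leader's first-order condition 37 - 3q_B = 0 yields q_B = 37/3.
Then q_W = (132 - 3·(37/3))/6 = 95/6.

15.83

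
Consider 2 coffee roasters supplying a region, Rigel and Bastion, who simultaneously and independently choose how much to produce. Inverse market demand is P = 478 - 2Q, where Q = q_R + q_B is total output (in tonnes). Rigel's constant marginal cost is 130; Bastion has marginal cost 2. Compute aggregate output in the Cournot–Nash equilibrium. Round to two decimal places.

137.33

Rigel's profit: π_R = (478 - 2Q)q_R - (130q_R). Setting ∂π_R/∂q_R = 0: 348 - 4q_R - 2(q_B) = 0.
Bastion's first-order condition: 476 - 4q_B - 2(q_R) = 0.
Best responses: q_R = (348 - 2q_B)/4, q_B = (476 - 2q_R)/4.
Solving the pair: q_R = 110/3, q_B = 302/3.
Total output Q = 110/3 + 302/3 = 412/3.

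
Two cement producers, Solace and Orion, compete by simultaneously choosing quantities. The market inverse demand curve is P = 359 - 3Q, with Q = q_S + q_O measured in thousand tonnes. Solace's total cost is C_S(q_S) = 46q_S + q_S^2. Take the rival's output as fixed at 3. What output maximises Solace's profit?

38

With the rival's output fixed at 3, Solace's profit is π_S = (359 - 3·3 - 3q_S)q_S - (46q_S + q_S²) = (350 - 3q_S)q_S - (46q_S + q_S²).
∂π_S/∂q_S = 304 - 8q_S = 0, so q_S = 38.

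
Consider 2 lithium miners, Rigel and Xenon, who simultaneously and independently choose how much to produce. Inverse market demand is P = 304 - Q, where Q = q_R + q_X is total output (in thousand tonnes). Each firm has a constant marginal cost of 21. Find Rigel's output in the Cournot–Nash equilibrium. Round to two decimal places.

A representative firm's profit is π_i = q_i(304 - Q) - 21q_i.
First-order condition (treating rivals' output as given): 283 - 2q_i - q_j = 0.
With identical firms every q_j equals q_i, so q_j = q_i and 283 = 3q_i, giving q_i = 283/3.

94.33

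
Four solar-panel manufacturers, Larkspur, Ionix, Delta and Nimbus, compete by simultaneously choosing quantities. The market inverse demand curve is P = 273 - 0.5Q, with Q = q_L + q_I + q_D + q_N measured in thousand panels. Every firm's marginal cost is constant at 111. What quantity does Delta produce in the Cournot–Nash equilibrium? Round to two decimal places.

A representative firm's profit is π_i = q_i(273 - 0.5Q) - 111q_i.
Setting ∂π_i/∂q_i = 0 with rivals' quantities fixed: 162 - q_i - (1/2)·Σ_{j≠i} q_j = 0.
By symmetry each firm produces the same amount; substituting Σ_{j≠i} q_j = 3q_i yields q_i = 162/(5/2) = 324/5.

64.80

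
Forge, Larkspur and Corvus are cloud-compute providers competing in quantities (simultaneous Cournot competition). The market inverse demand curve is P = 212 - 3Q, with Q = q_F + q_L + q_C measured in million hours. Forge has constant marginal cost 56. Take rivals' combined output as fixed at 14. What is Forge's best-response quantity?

19

With rivals' combined output fixed at 14, Forge's profit is π_F = (212 - 3·14 - 3q_F)q_F - (56q_F) = (170 - 3q_F)q_F - (56q_F).
∂π_F/∂q_F = 114 - 6q_F = 0, so q_F = 19.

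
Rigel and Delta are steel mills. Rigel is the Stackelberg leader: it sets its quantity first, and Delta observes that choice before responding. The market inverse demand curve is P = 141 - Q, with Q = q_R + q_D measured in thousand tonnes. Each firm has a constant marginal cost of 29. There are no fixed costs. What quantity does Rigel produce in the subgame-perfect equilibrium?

56

Solve by backward induction. Given q_R, the follower Delta maximises π_D = (141 - q_R - q_D)q_D - 29q_D.
∂π_D/∂q_D = 112 - q_R - 2q_D = 0 gives the reaction function q_D = (112 - q_R)/2.
The leader anticipates this reaction. Substituting into P = 141 - Q gives P = 85 - (1/2)q_R, so π_R = (85 - (1/2)q_R)q_R - 29q_R.
Maximising: ∂π_R/∂q_R = 56 - q_R = 0, giving q_R = 56.
Then q_D = (112 - 56)/2 = 28.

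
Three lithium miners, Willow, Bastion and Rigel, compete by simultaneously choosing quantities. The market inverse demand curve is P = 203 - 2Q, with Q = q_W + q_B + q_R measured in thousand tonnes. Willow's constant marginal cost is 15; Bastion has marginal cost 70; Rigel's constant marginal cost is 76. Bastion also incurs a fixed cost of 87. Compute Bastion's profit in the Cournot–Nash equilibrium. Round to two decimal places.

133.50

Willow's profit: π_W = (203 - 2Q)q_W - (15q_W). Setting ∂π_W/∂q_W = 0: 188 - 4q_W - 2(q_B + q_R) = 0.
Bastion's first-order condition: 133 - 4q_B - 2(q_W + q_R) = 0.
Rigel's profit: π_R = (203 - 2Q)q_R - (76q_R). Setting ∂π_R/∂q_R = 0: 127 - 4q_R - 2(q_W + q_B) = 0.
Adding the 3 conditions: 448 − 4Q − 4Q = 0, i.e. Q = 56.
Back-substituting: q_W = (188 − 112)/2 = 38, q_B = (133 − 112)/2 = 21/2, q_R = (127 − 112)/2 = 15/2.
Price P = 203 - 2·56 = 91.
Bastion's profit: (91 - 70)·(21/2) - 87 = 267/2.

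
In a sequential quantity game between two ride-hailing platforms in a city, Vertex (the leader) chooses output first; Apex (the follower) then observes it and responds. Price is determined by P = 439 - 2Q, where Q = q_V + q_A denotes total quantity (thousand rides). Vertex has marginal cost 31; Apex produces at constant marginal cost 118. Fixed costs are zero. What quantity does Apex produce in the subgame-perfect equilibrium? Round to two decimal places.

18.38

Solve by backward induction. Given q_V, the follower Apex maximises π_A = (439 - 2q_V - 2q_A)q_A - 118q_A.
∂π_A/∂q_A = 321 - 2q_V - 4q_A = 0 gives the reaction function q_A = (321 - 2q_V)/4.
Vertex substitutes q_A(q_V) into its own profit: π_V = q_V(439 - 2q_V - (321 - 2q_V)/2) - 31q_V = (557/2 - q_V)q_V - 31q_V.
Maximising: ∂π_V/∂q_V = 495/2 - 2q_V = 0, giving q_V = 495/4.
Then q_A = (321 - 2·(495/4))/4 = 147/8.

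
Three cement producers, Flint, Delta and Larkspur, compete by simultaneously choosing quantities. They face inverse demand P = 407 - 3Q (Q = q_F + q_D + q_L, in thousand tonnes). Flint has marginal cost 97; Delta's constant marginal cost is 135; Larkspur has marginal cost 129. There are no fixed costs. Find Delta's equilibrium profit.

1083

Flint's profit: π_F = (407 - 3Q)q_F - (97q_F). Setting ∂π_F/∂q_F = 0: 310 - 6q_F - 3(q_D + q_L) = 0.
Delta's profit: π_D = (407 - 3Q)q_D - (135q_D). Setting ∂π_D/∂q_D = 0: 272 - 6q_D - 3(q_F + q_L) = 0.
Larkspur's profit: π_L = (407 - 3Q)q_L - (129q_L). Setting ∂π_L/∂q_L = 0: 278 - 6q_L - 3(q_F + q_D) = 0.
Summing all 3 equations gives 860 − 12Q = 0, hence Q = 215/3.
Back-substituting: q_F = (310 − 215)/3 = 95/3, q_D = (272 − 215)/3 = 19, q_L = (278 − 215)/3 = 21.
Price P = 407 - 3·(215/3) = 192.
Delta's profit: (192 - 135)·19 = 1083.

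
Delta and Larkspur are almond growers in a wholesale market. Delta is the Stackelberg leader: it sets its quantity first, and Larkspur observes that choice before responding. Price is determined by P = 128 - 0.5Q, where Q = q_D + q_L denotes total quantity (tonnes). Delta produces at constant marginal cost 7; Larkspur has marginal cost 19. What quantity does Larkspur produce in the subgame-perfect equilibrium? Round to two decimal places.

42.50

The follower Larkspur best-responds to any q_D: π_L = (128 - 0.5Q)q_L - 19q_L.
∂π_L/∂q_L = 109 - (1/2)q_D - q_L = 0 gives the reaction function q_L = (109 - (1/2)q_D).
The leader anticipates this reaction. Substituting into P = 128 - 0.5Q gives P = 147/2 - (1/4)q_D, so π_D = (147/2 - (1/4)q_D)q_D - 7q_D.
Leader FOC: 133/2 - (1/2)q_D = 0, so q_D = 133.
Then q_L = (109 - (1/2)·133) = 85/2.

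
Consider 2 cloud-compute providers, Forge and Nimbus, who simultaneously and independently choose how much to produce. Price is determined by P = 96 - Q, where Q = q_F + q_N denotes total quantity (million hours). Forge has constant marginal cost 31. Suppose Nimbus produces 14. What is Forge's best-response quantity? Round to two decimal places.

25.50

With the rival's output fixed at 14, Forge's profit is π_F = (96 - 14 - q_F)q_F - (31q_F) = (82 - q_F)q_F - (31q_F).
∂π_F/∂q_F = 51 - 2q_F = 0, so q_F = 51/2.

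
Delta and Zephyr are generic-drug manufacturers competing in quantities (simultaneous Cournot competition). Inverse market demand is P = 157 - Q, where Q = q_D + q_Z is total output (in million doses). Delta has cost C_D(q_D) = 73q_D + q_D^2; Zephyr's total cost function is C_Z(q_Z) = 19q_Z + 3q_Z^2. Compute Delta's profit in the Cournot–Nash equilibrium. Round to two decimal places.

593.46

Delta's profit: π_D = (157 - Q)q_D - (73q_D + q_D²). Setting ∂π_D/∂q_D = 0: 84 - 4q_D - (q_Z) = 0.
Zephyr's profit: π_Z = (157 - Q)q_Z - (19q_Z + 3q_Z²). Setting ∂π_Z/∂q_Z = 0: 138 - 8q_Z - (q_D) = 0.
Best responses: q_D = (84 - q_Z)/4, q_Z = (138 - q_D)/8.
Substituting one into the other gives q_D = 534/31 and q_Z = 468/31.
Price P = 157 - 1002/31 = 124.6774.
Delta's profit: 124.6774·(534/31) - 73·(534/31) - (534/31)² = 593.4568.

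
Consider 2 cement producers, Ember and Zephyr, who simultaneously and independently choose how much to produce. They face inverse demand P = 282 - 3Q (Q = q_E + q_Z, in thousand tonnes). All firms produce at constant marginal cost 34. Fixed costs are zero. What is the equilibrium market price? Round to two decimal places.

Each firm earns π_i = (282 - 3Q)q_i - 34q_i.
Setting ∂π_i/∂q_i = 0 with rivals' quantities fixed: 248 - 6q_i - 3q_j = 0.
With identical firms every q_j equals q_i, so q_j = q_i and 248 = 9q_i, giving q_i = 248/9.
Total output Q = 496/9, so price P = 282 - 3·(496/9) = 350/3.

116.67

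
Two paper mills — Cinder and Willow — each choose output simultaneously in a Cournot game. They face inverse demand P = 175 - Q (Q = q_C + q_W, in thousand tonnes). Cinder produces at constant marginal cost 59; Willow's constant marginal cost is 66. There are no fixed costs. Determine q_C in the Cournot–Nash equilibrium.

Cinder's profit: π_C = (175 - Q)q_C - (59q_C). Setting ∂π_C/∂q_C = 0: 116 - 2q_C - (q_W) = 0.
Willow's first-order condition: 109 - 2q_W - (q_C) = 0.
Rearranging gives the reaction functions q_C = (116 - q_W)/2 and q_W = (109 - q_C)/2.
Substituting one into the other gives q_C = 41 and q_W = 34.

41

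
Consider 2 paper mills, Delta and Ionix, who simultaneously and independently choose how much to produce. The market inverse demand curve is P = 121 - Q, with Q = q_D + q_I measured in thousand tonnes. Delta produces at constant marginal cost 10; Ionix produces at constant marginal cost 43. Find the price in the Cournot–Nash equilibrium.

58

Delta's profit: π_D = (121 - Q)q_D - (10q_D). Setting ∂π_D/∂q_D = 0: 111 - 2q_D - (q_I) = 0.
Ionix's profit: π_I = (121 - Q)q_I - (43q_I). Setting ∂π_I/∂q_I = 0: 78 - 2q_I - (q_D) = 0.
Best responses: q_D = (111 - q_I)/2, q_I = (78 - q_D)/2.
Substituting one into the other gives q_D = 48 and q_I = 15.
Total output Q = 63, so price P = 121 - 63 = 58.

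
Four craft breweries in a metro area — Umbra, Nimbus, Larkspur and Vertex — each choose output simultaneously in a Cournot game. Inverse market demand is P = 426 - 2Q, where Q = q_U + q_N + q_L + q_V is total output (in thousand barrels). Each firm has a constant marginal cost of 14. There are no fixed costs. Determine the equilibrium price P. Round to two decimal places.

96.40

Each firm earns π_i = (426 - 2Q)q_i - 14q_i.
First-order condition (treating rivals' output as given): 412 - 4q_i - 2·Σ_{j≠i} q_j = 0.
With identical firms every q_j equals q_i, so Σ_{j≠i} q_j = 3q_i and 412 = 10q_i, giving q_i = 206/5.
Total output Q = 824/5, so price P = 426 - 2·(824/5) = 482/5.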